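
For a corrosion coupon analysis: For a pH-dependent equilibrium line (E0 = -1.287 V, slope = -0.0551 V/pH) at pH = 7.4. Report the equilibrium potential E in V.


Apply the Pourbaix line equation: E = E0 + slope*pH
E = -1.287 + (-0.0551)*7.4 = -1.287 + (-0.40774) = -1.69474 V
Rounded to 3 decimal places: E = -1.695 V

-1.695 V


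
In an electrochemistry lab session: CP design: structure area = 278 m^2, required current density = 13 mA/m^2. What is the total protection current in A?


I = area * current density, then convert mA → A (÷1000)
I = 278 * 13 / 1000 = 3.61 A

3.61 A


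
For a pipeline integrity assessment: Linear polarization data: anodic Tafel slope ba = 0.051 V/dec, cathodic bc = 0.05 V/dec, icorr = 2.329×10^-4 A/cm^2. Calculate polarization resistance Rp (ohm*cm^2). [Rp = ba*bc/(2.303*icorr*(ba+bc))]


Apply the Stern-Geary equation: Rp = ba*bc / (2.303*icorr*(ba+bc))
ba*bc = 0.051*0.05 = 0.00255
ba+bc = 0.101; 2.303*icorr*(ba+bc) = 2.303*2.329×10^-4*0.101 = 5.4173239×10^-5
Rp = 0.00255 / 5.4173239×10^-5 = 47.07 ohm*cm^2

47.07 ohm*cm^2


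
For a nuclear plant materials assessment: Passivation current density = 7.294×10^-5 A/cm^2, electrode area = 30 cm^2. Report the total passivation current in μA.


I = i_pass * A, then convert A → μA (×10^6)
I = 7.294×10^-5 * 30 * 10^6 = 2188.2 μA

2188.2 μA


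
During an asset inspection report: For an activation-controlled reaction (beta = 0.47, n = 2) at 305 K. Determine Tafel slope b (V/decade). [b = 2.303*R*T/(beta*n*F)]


Apply the Tafel slope relation: b = 2.303*R*T/(beta*n*F)
Numerator: 2.303 * 8.314 * 305 = 5839.88
Denominator: 0.47 * 2 * 96485 = 90695.9
b = 5839.88 / 90695.9 = 0.064 V/decade

0.064 V/decade


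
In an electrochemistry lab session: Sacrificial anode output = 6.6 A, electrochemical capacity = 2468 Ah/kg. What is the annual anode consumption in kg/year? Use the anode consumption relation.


Annual consumption = current * hours per year / capacity
Rate = 6.6 * 8760 / 2468 = 23.4 kg/year

23.4 kg/year


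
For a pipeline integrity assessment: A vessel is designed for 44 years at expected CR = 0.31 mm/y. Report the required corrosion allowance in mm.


Corrosion allowance = CR × design life
CA = 0.31 * 44 = 13.64 mm

13.64 mm


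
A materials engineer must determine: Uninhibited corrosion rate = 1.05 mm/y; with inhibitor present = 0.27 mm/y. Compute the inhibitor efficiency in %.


Apply the inhibitor-efficiency definition: IE = (CR_blank − CR_inh)/CR_blank × 100
IE = (1.05 − 0.27) / 1.05 × 100
IE = 0.78 / 1.05 × 100 = 74.3 %

74.3 %


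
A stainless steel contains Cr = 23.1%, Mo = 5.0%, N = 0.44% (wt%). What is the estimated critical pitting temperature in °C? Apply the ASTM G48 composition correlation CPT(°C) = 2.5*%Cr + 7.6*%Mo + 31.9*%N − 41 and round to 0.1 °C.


Apply the ASTM G48 empirical CPT estimate: CPT(°C) = 2.5*%Cr + 7.6*%Mo + 31.9*%N − 41
2.5*23.1 = 57.75; 7.6*5.0 = 38; 31.9*0.44 = 14.036
CPT = 57.75 + 38 + 14.036 − 41 = 68.786 °C
Rounded to 0.1 °C: CPT ≈ 68.8 °C

68.8 °C


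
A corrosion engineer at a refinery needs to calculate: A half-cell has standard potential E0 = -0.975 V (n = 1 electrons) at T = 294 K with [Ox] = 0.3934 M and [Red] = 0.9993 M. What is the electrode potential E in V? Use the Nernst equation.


Apply the Nernst equation: E = E0 + (RT/nF)*ln([Ox]/[Red])
Step 1: RT/nF = 8.314*294/(1*96485) = 0.02533364 V
Step 2: [Ox]/[Red] = 0.3934/0.9993 = 0.393676
Step 3: ln(0.393676) = -0.932227
Step 4: correction = 0.02533364 * -0.932227 = -0.0236 V
E = -0.975 + -0.0236 = -0.9986 V

-0.9986 V


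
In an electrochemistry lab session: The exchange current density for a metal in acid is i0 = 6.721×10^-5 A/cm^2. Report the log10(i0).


i0 = 6.721×10^-5 A/cm^2
log10(i0) = -4.173

-4.173


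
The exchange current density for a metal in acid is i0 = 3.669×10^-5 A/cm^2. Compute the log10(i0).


i0 = 3.669×10^-5 A/cm^2
log10(i0) = -4.435

-4.435


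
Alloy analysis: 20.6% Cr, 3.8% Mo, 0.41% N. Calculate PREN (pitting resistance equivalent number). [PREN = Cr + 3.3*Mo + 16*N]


Apply the PREN formula: PREN = Cr + 3.3*Mo + 16*N
PREN = 20.6 + 3.3*3.8 + 16*0.41
PREN = 20.6 + 12.54 + 6.56 = 39.7

39.7


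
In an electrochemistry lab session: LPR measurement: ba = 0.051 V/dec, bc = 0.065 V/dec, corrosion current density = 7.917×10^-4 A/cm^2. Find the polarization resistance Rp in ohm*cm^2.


Apply the Stern-Geary equation: Rp = ba*bc / (2.303*icorr*(ba+bc))
ba*bc = 0.051*0.065 = 0.003315
ba+bc = 0.116; 2.303*icorr*(ba+bc) = 2.303*7.917×10^-4*0.116 = 2.1150107×10^-4
Rp = 0.003315 / 2.1150107×10^-4 = 15.7 ohm*cm^2

15.7 ohm*cm^2


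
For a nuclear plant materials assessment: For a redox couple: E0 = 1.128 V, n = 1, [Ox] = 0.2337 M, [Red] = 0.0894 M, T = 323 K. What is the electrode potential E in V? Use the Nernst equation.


Apply the Nernst equation: E = E0 + (RT/nF)*ln([Ox]/[Red])
Step 1: RT/nF = 8.314*323/(1*96485) = 0.02783253 V
Step 2: [Ox]/[Red] = 0.2337/0.0894 = 2.614094
Step 3: ln(2.614094) = 0.960918
Step 4: correction = 0.02783253 * 0.960918 = 0.027 V
E = 1.128 + 0.027 = 1.155 V

1.155 V


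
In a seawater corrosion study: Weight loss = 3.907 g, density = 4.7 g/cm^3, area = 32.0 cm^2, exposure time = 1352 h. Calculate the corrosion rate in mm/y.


Apply the mm/y weight-loss relation: CR = 87600 * W / (D * A * T)
Numerator: 87600 * 3.907 = 342253.2
Denominator: 4.7 * 32.0 * 1352 = 203340.8
CR = 342253.2 / 203340.8 = 1.6832 mm/y

1.6832 mm/y


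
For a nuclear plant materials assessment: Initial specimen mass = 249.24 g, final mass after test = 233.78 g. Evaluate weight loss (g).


Weight loss = initial − final
WL = 249.24 − 233.78 = 15.46 g

15.46 g


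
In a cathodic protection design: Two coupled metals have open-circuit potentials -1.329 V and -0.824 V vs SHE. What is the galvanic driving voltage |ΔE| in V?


Driving voltage is the absolute potential difference.
|ΔE| = |-1.329 − (-0.824)| = 0.505 V

0.505 V


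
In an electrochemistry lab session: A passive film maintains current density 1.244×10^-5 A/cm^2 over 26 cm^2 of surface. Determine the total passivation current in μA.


I = i_pass * A, then convert A → μA (×10^6)
I = 1.244×10^-5 * 26 * 10^6 = 323.44 μA

323.44 μA


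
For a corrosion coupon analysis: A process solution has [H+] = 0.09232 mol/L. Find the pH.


pH = −log10[H+]
pH = −log10(0.09232) = 1.03

1.03


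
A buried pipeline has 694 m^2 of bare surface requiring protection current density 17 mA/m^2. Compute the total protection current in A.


I = area * current density, then convert mA → A (÷1000)
I = 694 * 17 / 1000 = 11.8 A

11.8 A


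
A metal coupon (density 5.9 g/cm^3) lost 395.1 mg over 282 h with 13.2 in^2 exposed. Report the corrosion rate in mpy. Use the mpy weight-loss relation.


Apply the mpy weight-loss relation: CR = 534 * W / (D * A * T)
Numerator: 534 * 395.1 = 210983.4
Denominator: 5.9 * 13.2 * 282 = 21962.16
CR = 210983.4 / 21962.16 = 9.607 mpy

9.607 mpy


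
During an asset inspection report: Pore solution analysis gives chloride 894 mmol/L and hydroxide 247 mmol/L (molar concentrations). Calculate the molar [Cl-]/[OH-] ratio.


Threshold parameter = [Cl-] / [OH-] (molar basis; both in mmol/L, so units cancel)
Ratio = 894 / 247 = 3.62

3.62


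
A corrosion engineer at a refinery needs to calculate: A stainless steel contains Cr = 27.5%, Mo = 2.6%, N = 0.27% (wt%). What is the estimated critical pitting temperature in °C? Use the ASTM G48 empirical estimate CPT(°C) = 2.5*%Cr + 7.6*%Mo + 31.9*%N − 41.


Apply the ASTM G48 empirical CPT estimate: CPT(°C) = 2.5*%Cr + 7.6*%Mo + 31.9*%N − 41
2.5*27.5 = 68.75; 7.6*2.6 = 19.76; 31.9*0.27 = 8.613
CPT = 68.75 + 19.76 + 8.613 − 41 = 56.123 °C
Rounded to 0.1 °C: CPT ≈ 56.1 °C

56.1 °C


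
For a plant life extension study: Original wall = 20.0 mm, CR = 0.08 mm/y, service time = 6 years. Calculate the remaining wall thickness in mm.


Remaining wall = original − CR × time
t = 20.0 − 0.08*6 = 20.0 − 0.48 = 19.52 mm

19.52 mm


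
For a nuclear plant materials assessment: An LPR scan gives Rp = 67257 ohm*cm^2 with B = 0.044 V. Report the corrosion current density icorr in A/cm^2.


Apply the Stern-Geary relation: icorr = B / Rp
icorr = 0.044 / 67257 = 6.542×10^-7 A/cm^2

6.542×10^-7 A/cm^2


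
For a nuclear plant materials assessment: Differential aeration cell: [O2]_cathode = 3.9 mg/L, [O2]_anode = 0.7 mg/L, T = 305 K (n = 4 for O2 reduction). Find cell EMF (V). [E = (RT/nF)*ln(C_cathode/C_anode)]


Apply the Nernst concentration-cell relation: E = (RT/nF)*ln(C_cathode/C_anode)
RT/nF = 8.314*305/(4*96485) = 0.00657037 V
ln(3.9/0.7) = 1.71765
E = 0.00657037 * 1.71765 = 0.01129 V

0.01129 V


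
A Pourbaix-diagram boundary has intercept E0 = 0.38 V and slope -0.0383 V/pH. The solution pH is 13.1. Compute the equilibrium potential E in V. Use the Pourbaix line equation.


Apply the Pourbaix line equation: E = E0 + slope*pH
E = 0.38 + (-0.0383)*13.1 = 0.38 + (-0.50173) = -0.12173 V
Rounded to 3 decimal places: E = -0.122 V

-0.122 V


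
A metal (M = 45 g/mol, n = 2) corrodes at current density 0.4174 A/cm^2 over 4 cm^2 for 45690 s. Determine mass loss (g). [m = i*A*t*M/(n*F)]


Apply Faraday's law: m = i*A*t*M / (n*F)
Total charge passed Q = i*A*t = 0.4174*4*45690 = 76284.024 C
m = Q*M/(n*F) = 76284.024*45/(2*96485) = 17.789 g

17.789 g


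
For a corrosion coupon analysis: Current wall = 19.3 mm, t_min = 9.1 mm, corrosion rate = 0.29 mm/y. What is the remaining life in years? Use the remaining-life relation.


Apply the remaining-life relation: RL = (t_current − t_min) / CR
RL = (19.3 − 9.1) / 0.29 = 10.2 / 0.29 = 35.2 years

35.2 years


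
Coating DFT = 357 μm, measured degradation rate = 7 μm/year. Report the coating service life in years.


Service life = thickness / degradation rate
Life = 357 / 7 = 51.0 years

51.0 years


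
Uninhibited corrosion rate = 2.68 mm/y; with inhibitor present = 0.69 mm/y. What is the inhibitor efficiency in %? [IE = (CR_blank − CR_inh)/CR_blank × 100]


Apply the inhibitor-efficiency definition: IE = (CR_blank − CR_inh)/CR_blank × 100
IE = (2.68 − 0.69) / 2.68 × 100
IE = 1.99 / 2.68 × 100 = 74.3 %

74.3 %


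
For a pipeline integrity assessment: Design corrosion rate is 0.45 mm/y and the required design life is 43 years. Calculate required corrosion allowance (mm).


Corrosion allowance = CR × design life
CA = 0.45 * 43 = 19.35 mm

19.35 mm


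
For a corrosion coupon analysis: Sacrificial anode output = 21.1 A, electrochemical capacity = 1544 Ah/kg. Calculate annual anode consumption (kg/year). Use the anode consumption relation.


Annual consumption = current * hours per year / capacity
Rate = 21.1 * 8760 / 1544 = 119.7 kg/year

119.7 kg/year


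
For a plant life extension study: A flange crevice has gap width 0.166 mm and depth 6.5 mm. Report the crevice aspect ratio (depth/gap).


Aspect ratio = depth / gap
Ratio = 6.5 / 0.166 = 39.2

39.2


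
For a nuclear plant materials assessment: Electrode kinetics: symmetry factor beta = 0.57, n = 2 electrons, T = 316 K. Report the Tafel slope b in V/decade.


Apply the Tafel slope relation: b = 2.303*R*T/(beta*n*F)
Numerator: 2.303 * 8.314 * 316 = 6050.5
Denominator: 0.57 * 2 * 96485 = 109992.9
b = 6050.5 / 109992.9 = 0.055 V/decade

0.055 V/decade


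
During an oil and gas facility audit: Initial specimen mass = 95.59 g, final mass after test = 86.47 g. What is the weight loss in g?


Weight loss = initial − final
WL = 95.59 − 86.47 = 9.12 g

9.12 g


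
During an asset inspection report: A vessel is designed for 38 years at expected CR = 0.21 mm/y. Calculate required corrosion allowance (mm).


Corrosion allowance = CR × design life
CA = 0.21 * 38 = 7.98 mm

7.98 mm


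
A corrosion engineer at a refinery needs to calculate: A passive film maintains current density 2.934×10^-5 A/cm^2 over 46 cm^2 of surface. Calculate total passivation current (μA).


I = i_pass * A, then convert A → μA (×10^6)
I = 2.934×10^-5 * 46 * 10^6 = 1349.64 μA

1349.64 μA


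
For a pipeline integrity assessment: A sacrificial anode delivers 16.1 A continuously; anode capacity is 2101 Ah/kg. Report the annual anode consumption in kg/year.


Annual consumption = current * hours per year / capacity
Rate = 16.1 * 8760 / 2101 = 67.1 kg/year

67.1 kg/year


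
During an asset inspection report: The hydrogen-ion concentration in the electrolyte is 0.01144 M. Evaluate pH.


pH = −log10[H+]
pH = −log10(0.01144) = 1.94

1.94


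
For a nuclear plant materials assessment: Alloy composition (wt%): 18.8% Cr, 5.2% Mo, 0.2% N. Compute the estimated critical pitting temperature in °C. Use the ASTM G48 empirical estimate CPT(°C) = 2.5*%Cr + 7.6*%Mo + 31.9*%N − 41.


Apply the ASTM G48 empirical CPT estimate: CPT(°C) = 2.5*%Cr + 7.6*%Mo + 31.9*%N − 41
2.5*18.8 = 47; 7.6*5.2 = 39.52; 31.9*0.2 = 6.38
CPT = 47 + 39.52 + 6.38 − 41 = 51.9 °C
Rounded to 0.1 °C: CPT ≈ 51.9 °C

51.9 °C


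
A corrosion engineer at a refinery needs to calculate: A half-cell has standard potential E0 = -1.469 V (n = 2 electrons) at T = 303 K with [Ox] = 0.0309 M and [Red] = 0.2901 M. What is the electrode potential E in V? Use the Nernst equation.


Apply the Nernst equation: E = E0 + (RT/nF)*ln([Ox]/[Red])
Step 1: RT/nF = 8.314*303/(2*96485) = 0.01305458 V
Step 2: [Ox]/[Red] = 0.0309/0.2901 = 0.106515
Step 3: ln(0.106515) = -2.239469
Step 4: correction = 0.01305458 * -2.239469 = -0.029 V
E = -1.469 + -0.029 = -1.498 V

-1.498 V


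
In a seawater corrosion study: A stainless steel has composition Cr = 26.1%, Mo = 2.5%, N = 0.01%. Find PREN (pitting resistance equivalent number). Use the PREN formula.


Apply the PREN formula: PREN = Cr + 3.3*Mo + 16*N
PREN = 26.1 + 3.3*2.5 + 16*0.01
PREN = 26.1 + 8.25 + 0.16 = 34.51

34.51


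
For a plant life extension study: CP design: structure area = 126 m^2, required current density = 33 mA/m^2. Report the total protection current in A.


I = area * current density, then convert mA → A (÷1000)
I = 126 * 33 / 1000 = 4.16 A

4.16 A


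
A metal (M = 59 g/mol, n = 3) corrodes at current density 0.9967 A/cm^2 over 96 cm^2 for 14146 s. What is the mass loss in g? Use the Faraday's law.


Apply Faraday's law: m = i*A*t*M / (n*F)
Total charge passed Q = i*A*t = 0.9967*96*14146 = 1353534.5472 C
m = Q*M/(n*F) = 1353534.5472*59/(3*96485) = 275.893 g

275.893 g


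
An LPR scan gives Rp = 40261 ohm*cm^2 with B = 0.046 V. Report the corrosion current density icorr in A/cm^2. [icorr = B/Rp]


Apply the Stern-Geary relation: icorr = B / Rp
icorr = 0.046 / 40261 = 1.143×10^-6 A/cm^2

1.143×10^-6 A/cm^2


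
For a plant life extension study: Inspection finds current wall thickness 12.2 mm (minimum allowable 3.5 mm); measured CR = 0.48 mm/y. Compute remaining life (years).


Apply the remaining-life relation: RL = (t_current − t_min) / CR
RL = (12.2 − 3.5) / 0.48 = 8.7 / 0.48 = 18.1 years

18.1 years


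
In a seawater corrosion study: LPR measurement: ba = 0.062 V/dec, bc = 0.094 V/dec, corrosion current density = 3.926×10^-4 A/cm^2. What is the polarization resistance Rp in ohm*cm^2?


Apply the Stern-Geary equation: Rp = ba*bc / (2.303*icorr*(ba+bc))
ba*bc = 0.062*0.094 = 0.005828
ba+bc = 0.156; 2.303*icorr*(ba+bc) = 2.303*3.926×10^-4*0.156 = 1.4104862×10^-4
Rp = 0.005828 / 1.4104862×10^-4 = 41.32 ohm*cm^2

41.32 ohm*cm^2


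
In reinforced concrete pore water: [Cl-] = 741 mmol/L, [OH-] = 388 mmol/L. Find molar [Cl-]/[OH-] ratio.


Threshold parameter = [Cl-] / [OH-] (molar basis; both in mmol/L, so units cancel)
Ratio = 741 / 388 = 1.91

1.91


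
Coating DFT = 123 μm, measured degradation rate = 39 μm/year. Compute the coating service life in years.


Service life = thickness / degradation rate
Life = 123 / 39 = 3.2 years

3.2 years


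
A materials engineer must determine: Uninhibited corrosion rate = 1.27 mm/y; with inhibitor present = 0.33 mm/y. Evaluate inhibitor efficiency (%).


Apply the inhibitor-efficiency definition: IE = (CR_blank − CR_inh)/CR_blank × 100
IE = (1.27 − 0.33) / 1.27 × 100
IE = 0.94 / 1.27 × 100 = 74.0 %

74.0 %


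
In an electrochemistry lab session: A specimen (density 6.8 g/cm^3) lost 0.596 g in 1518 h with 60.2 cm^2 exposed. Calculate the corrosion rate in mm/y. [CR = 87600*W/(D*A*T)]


Apply the mm/y weight-loss relation: CR = 87600 * W / (D * A * T)
Numerator: 87600 * 0.596 = 52209.6
Denominator: 6.8 * 60.2 * 1518 = 621408.48
CR = 52209.6 / 621408.48 = 0.084 mm/y

0.084 mm/y


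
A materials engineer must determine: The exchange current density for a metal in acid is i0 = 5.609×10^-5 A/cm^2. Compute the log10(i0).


i0 = 5.609×10^-5 A/cm^2
log10(i0) = -4.251

-4.251


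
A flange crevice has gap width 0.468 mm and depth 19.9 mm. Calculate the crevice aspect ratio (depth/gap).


Aspect ratio = depth / gap
Ratio = 19.9 / 0.468 = 42.5

42.5


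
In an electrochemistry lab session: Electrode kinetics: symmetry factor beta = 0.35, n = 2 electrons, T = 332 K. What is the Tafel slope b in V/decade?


Apply the Tafel slope relation: b = 2.303*R*T/(beta*n*F)
Numerator: 2.303 * 8.314 * 332 = 6356.85
Denominator: 0.35 * 2 * 96485 = 67539.5
b = 6356.85 / 67539.5 = 0.094 V/decade

0.094 V/decade


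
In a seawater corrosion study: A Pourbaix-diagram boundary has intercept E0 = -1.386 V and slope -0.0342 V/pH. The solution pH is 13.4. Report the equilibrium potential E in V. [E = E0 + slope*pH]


Apply the Pourbaix line equation: E = E0 + slope*pH
E = -1.386 + (-0.0342)*13.4 = -1.386 + (-0.45828) = -1.84428 V
Rounded to 3 decimal places: E = -1.844 V

-1.844 V


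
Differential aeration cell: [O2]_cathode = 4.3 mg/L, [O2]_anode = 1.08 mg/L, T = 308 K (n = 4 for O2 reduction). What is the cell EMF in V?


Apply the Nernst concentration-cell relation: E = (RT/nF)*ln(C_cathode/C_anode)
RT/nF = 8.314*308/(4*96485) = 0.006635 V
ln(4.3/1.08) = 1.38165
E = 0.006635 * 1.38165 = 0.00917 V

0.00917 V


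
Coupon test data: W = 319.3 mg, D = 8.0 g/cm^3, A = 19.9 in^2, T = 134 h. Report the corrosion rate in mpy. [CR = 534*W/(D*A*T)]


Apply the mpy weight-loss relation: CR = 534 * W / (D * A * T)
Numerator: 534 * 319.3 = 170506.2
Denominator: 8.0 * 19.9 * 134 = 21332.8
CR = 170506.2 / 21332.8 = 7.9927 mpy

7.9927 mpy


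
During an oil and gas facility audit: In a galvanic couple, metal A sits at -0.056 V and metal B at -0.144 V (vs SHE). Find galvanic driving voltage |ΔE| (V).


Driving voltage is the absolute potential difference.
|ΔE| = |-0.056 − (-0.144)| = 0.088 V

0.088 V


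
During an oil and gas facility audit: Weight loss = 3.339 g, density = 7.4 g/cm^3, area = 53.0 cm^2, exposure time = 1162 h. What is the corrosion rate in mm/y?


Apply the mm/y weight-loss relation: CR = 87600 * W / (D * A * T)
Numerator: 87600 * 3.339 = 292496.4
Denominator: 7.4 * 53.0 * 1162 = 455736.4
CR = 292496.4 / 455736.4 = 0.6418 mm/y

0.6418 mm/y


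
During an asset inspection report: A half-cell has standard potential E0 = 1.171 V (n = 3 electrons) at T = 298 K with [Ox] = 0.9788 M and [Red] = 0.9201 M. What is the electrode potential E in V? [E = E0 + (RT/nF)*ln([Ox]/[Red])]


Apply the Nernst equation: E = E0 + (RT/nF)*ln([Ox]/[Red])
Step 1: RT/nF = 8.314*298/(3*96485) = 0.00855944 V
Step 2: [Ox]/[Red] = 0.9788/0.9201 = 1.063797
Step 3: ln(1.063797) = 0.061845
Step 4: correction = 0.00855944 * 0.061845 = 0.001 V
E = 1.171 + 0.001 = 1.172 V

1.172 V


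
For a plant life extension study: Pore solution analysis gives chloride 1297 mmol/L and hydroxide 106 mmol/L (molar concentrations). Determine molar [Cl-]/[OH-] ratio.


Threshold parameter = [Cl-] / [OH-] (molar basis; both in mmol/L, so units cancel)
Ratio = 1297 / 106 = 12.24

12.24


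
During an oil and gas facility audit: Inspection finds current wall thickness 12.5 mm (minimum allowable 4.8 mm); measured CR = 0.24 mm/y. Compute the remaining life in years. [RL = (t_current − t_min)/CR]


Apply the remaining-life relation: RL = (t_current − t_min) / CR
RL = (12.5 − 4.8) / 0.24 = 7.7 / 0.24 = 32.1 years

32.1 years


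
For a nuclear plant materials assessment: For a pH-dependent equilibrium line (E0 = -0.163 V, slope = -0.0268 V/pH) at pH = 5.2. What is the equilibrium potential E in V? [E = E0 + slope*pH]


Apply the Pourbaix line equation: E = E0 + slope*pH
E = -0.163 + (-0.0268)*5.2 = -0.163 + (-0.13936) = -0.30236 V
Rounded to 3 decimal places: E = -0.302 V

-0.302 V


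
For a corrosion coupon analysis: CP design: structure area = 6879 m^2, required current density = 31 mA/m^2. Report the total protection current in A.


I = area * current density, then convert mA → A (÷1000)
I = 6879 * 31 / 1000 = 213.25 A

213.25 A


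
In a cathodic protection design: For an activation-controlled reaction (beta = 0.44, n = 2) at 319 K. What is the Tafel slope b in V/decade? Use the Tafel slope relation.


Apply the Tafel slope relation: b = 2.303*R*T/(beta*n*F)
Numerator: 2.303 * 8.314 * 319 = 6107.94
Denominator: 0.44 * 2 * 96485 = 84906.8
b = 6107.94 / 84906.8 = 0.072 V/decade

0.072 V/decade


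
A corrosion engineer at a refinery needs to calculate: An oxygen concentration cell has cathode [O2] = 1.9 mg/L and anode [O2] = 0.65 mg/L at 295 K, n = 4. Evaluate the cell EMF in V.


Apply the Nernst concentration-cell relation: E = (RT/nF)*ln(C_cathode/C_anode)
RT/nF = 8.314*295/(4*96485) = 0.00635495 V
ln(1.9/0.65) = 1.07264
E = 0.00635495 * 1.07264 = 0.00682 V

0.00682 V


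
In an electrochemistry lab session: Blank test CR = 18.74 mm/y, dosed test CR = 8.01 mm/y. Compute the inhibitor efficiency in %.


Apply the inhibitor-efficiency definition: IE = (CR_blank − CR_inh)/CR_blank × 100
IE = (18.74 − 8.01) / 18.74 × 100
IE = 10.73 / 18.74 × 100 = 57.3 %

57.3 %


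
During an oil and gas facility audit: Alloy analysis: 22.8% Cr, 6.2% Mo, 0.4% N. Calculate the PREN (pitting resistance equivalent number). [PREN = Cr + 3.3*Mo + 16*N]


Apply the PREN formula: PREN = Cr + 3.3*Mo + 16*N
PREN = 22.8 + 3.3*6.2 + 16*0.4
PREN = 22.8 + 20.46 + 6.4 = 49.66

49.66


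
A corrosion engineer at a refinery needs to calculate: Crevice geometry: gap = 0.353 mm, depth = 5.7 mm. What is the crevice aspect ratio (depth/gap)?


Aspect ratio = depth / gap
Ratio = 5.7 / 0.353 = 16.1

16.1


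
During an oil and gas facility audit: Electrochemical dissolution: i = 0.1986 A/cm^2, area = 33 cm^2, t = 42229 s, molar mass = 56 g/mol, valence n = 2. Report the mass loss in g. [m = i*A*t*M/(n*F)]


Apply Faraday's law: m = i*A*t*M / (n*F)
Total charge passed Q = i*A*t = 0.1986*33*42229 = 276760.4202 C
m = Q*M/(n*F) = 276760.4202*56/(2*96485) = 80.316 g

80.316 g


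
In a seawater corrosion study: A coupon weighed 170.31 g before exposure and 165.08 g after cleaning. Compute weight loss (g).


Weight loss = initial − final
WL = 170.31 − 165.08 = 5.23 g

5.23 g


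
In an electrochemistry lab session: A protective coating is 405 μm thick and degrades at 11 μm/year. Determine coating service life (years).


Service life = thickness / degradation rate
Life = 405 / 11 = 36.8 years

36.8 years


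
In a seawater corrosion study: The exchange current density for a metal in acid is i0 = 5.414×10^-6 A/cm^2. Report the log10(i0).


i0 = 5.414×10^-6 A/cm^2
log10(i0) = -5.266

-5.266


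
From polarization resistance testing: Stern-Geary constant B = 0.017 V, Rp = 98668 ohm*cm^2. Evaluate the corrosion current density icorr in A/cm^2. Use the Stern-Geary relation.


Apply the Stern-Geary relation: icorr = B / Rp
icorr = 0.017 / 98668 = 1.723×10^-7 A/cm^2

1.723×10^-7 A/cm^2


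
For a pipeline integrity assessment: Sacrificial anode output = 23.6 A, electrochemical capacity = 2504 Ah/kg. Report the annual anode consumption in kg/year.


Annual consumption = current * hours per year / capacity
Rate = 23.6 * 8760 / 2504 = 82.6 kg/year

82.6 kg/year


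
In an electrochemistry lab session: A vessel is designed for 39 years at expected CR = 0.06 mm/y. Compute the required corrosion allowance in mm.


Corrosion allowance = CR × design life
CA = 0.06 * 39 = 2.34 mm

2.34 mm


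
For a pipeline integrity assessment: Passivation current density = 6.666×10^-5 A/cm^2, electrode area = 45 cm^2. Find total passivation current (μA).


I = i_pass * A, then convert A → μA (×10^6)
I = 6.666×10^-5 * 45 * 10^6 = 2999.7 μA

2999.7 μA


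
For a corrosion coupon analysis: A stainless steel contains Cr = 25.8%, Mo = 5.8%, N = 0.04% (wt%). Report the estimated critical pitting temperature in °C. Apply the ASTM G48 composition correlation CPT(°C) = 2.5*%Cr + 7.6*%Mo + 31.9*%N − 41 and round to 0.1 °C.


Apply the ASTM G48 empirical CPT estimate: CPT(°C) = 2.5*%Cr + 7.6*%Mo + 31.9*%N − 41
2.5*25.8 = 64.5; 7.6*5.8 = 44.08; 31.9*0.04 = 1.276
CPT = 64.5 + 44.08 + 1.276 − 41 = 68.856 °C
Rounded to 0.1 °C: CPT ≈ 68.9 °C

68.9 °C


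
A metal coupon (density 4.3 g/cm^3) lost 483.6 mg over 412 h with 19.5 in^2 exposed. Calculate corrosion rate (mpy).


Apply the mpy weight-loss relation: CR = 534 * W / (D * A * T)
Numerator: 534 * 483.6 = 258242.4
Denominator: 4.3 * 19.5 * 412 = 34546.2
CR = 258242.4 / 34546.2 = 7.475 mpy

7.475 mpy


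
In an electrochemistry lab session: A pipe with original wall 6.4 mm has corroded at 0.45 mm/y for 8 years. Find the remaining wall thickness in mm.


Remaining wall = original − CR × time
t = 6.4 − 0.45*8 = 6.4 − 3.6 = 2.8 mm

2.8 mm


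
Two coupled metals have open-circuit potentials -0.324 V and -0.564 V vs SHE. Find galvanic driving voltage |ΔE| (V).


Driving voltage is the absolute potential difference.
|ΔE| = |-0.324 − (-0.564)| = 0.24 V

0.24 V


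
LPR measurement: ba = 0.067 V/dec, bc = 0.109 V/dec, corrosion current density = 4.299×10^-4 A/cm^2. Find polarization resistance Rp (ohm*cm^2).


Apply the Stern-Geary equation: Rp = ba*bc / (2.303*icorr*(ba+bc))
ba*bc = 0.067*0.109 = 0.007303
ba+bc = 0.176; 2.303*icorr*(ba+bc) = 2.303*4.299×10^-4*0.176 = 1.7425051×10^-4
Rp = 0.007303 / 1.7425051×10^-4 = 41.91 ohm*cm^2

41.91 ohm*cm^2


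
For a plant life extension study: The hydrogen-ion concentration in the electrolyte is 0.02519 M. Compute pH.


pH = −log10[H+]
pH = −log10(0.02519) = 1.6

1.6


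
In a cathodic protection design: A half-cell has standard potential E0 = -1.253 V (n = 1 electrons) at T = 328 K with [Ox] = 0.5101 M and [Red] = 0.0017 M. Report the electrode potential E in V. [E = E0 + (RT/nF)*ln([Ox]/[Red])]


Apply the Nernst equation: E = E0 + (RT/nF)*ln([Ox]/[Red])
Step 1: RT/nF = 8.314*328/(1*96485) = 0.02826338 V
Step 2: [Ox]/[Red] = 0.5101/0.0017 = 300.058824
Step 3: ln(300.058824) = 5.703979
Step 4: correction = 0.02826338 * 5.703979 = 0.161 V
E = -1.253 + 0.161 = -1.092 V

-1.092 V


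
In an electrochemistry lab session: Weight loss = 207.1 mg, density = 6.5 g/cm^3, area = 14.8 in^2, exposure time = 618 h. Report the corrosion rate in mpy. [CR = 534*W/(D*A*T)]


Apply the mpy weight-loss relation: CR = 534 * W / (D * A * T)
Numerator: 534 * 207.1 = 110591.4
Denominator: 6.5 * 14.8 * 618 = 59451.6
CR = 110591.4 / 59451.6 = 1.8602 mpy

1.8602 mpy


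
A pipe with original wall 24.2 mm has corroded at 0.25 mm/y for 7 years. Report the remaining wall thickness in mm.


Remaining wall = original − CR × time
t = 24.2 − 0.25*7 = 24.2 − 1.75 = 22.45 mm

22.45 mm


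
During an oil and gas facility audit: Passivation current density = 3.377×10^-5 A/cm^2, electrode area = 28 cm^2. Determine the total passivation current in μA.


I = i_pass * A, then convert A → μA (×10^6)
I = 3.377×10^-5 * 28 * 10^6 = 945.56 μA

945.56 μA


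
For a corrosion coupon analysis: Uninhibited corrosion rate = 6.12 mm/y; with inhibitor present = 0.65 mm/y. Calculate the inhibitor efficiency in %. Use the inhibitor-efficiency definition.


Apply the inhibitor-efficiency definition: IE = (CR_blank − CR_inh)/CR_blank × 100
IE = (6.12 − 0.65) / 6.12 × 100
IE = 5.47 / 6.12 × 100 = 89.4 %

89.4 %


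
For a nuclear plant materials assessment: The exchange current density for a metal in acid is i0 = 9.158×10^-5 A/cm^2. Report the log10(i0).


i0 = 9.158×10^-5 A/cm^2
log10(i0) = -4.038

-4.038


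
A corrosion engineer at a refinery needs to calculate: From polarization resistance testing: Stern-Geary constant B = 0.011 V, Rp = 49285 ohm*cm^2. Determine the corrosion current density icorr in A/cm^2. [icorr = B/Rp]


Apply the Stern-Geary relation: icorr = B / Rp
icorr = 0.011 / 49285 = 2.232×10^-7 A/cm^2

2.232×10^-7 A/cm^2


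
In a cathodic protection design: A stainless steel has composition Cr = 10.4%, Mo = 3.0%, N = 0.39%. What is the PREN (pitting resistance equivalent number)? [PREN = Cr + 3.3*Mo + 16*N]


Apply the PREN formula: PREN = Cr + 3.3*Mo + 16*N
PREN = 10.4 + 3.3*3.0 + 16*0.39
PREN = 10.4 + 9.9 + 6.24 = 26.54

26.54


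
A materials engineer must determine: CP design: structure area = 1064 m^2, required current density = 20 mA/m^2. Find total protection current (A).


I = area * current density, then convert mA → A (÷1000)
I = 1064 * 20 / 1000 = 21.28 A

21.28 A


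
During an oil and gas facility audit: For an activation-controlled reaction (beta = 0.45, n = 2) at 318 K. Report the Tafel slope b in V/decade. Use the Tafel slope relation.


Apply the Tafel slope relation: b = 2.303*R*T/(beta*n*F)
Numerator: 2.303 * 8.314 * 318 = 6088.79
Denominator: 0.45 * 2 * 96485 = 86836.5
b = 6088.79 / 86836.5 = 0.07 V/decade

0.07 V/decade


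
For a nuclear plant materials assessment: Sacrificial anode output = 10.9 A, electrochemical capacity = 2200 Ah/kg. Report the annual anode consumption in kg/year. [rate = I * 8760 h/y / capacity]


Annual consumption = current * hours per year / capacity
Rate = 10.9 * 8760 / 2200 = 43.4 kg/year

43.4 kg/year


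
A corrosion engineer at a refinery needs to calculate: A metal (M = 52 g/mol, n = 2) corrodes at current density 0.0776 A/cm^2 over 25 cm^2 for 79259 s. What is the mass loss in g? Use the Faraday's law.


Apply Faraday's law: m = i*A*t*M / (n*F)
Total charge passed Q = i*A*t = 0.0776*25*79259 = 153762.46 C
m = Q*M/(n*F) = 153762.46*52/(2*96485) = 41.435 g

41.435 g


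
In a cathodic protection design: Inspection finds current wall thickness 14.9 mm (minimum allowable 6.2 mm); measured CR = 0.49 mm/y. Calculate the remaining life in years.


Apply the remaining-life relation: RL = (t_current − t_min) / CR
RL = (14.9 − 6.2) / 0.49 = 8.7 / 0.49 = 17.8 years

17.8 years


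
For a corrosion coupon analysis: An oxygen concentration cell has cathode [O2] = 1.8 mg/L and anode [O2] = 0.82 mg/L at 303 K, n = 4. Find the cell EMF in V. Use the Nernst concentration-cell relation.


Apply the Nernst concentration-cell relation: E = (RT/nF)*ln(C_cathode/C_anode)
RT/nF = 8.314*303/(4*96485) = 0.00652729 V
ln(1.8/0.82) = 0.78624
E = 0.00652729 * 0.78624 = 0.00513 V

0.00513 V


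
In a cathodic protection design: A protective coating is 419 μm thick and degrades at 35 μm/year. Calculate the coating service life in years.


Service life = thickness / degradation rate
Life = 419 / 35 = 12.0 years

12.0 years


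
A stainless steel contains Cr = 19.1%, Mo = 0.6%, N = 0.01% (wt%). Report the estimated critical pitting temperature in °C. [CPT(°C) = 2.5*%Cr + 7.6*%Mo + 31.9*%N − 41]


Apply the ASTM G48 empirical CPT estimate: CPT(°C) = 2.5*%Cr + 7.6*%Mo + 31.9*%N − 41
2.5*19.1 = 47.75; 7.6*0.6 = 4.56; 31.9*0.01 = 0.319
CPT = 47.75 + 4.56 + 0.319 − 41 = 11.629 °C
Rounded to 0.1 °C: CPT ≈ 11.6 °C

11.6 °C


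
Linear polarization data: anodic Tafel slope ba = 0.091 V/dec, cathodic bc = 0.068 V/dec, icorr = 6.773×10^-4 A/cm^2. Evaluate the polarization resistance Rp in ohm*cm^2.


Apply the Stern-Geary equation: Rp = ba*bc / (2.303*icorr*(ba+bc))
ba*bc = 0.091*0.068 = 0.006188
ba+bc = 0.159; 2.303*icorr*(ba+bc) = 2.303*6.773×10^-4*0.159 = 2.4801168×10^-4
Rp = 0.006188 / 2.4801168×10^-4 = 24.95 ohm*cm^2

24.95 ohm*cm^2


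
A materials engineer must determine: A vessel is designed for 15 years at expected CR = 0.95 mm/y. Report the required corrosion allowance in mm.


Corrosion allowance = CR × design life
CA = 0.95 * 15 = 14.25 mm

14.25 mm


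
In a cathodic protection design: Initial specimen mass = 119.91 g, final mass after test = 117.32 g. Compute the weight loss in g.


Weight loss = initial − final
WL = 119.91 − 117.32 = 2.59 g

2.59 g


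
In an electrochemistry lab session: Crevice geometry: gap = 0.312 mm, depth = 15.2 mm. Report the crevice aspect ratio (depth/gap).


Aspect ratio = depth / gap
Ratio = 15.2 / 0.312 = 48.7

48.7


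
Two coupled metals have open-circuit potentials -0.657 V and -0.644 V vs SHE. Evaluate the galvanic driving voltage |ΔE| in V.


Driving voltage is the absolute potential difference.
|ΔE| = |-0.657 − (-0.644)| = 0.013 V

0.013 V


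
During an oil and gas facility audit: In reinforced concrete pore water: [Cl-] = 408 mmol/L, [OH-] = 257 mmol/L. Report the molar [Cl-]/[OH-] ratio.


Threshold parameter = [Cl-] / [OH-] (molar basis; both in mmol/L, so units cancel)
Ratio = 408 / 257 = 1.59

1.59


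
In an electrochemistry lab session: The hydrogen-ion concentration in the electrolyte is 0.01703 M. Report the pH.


pH = −log10[H+]
pH = −log10(0.01703) = 1.77

1.77


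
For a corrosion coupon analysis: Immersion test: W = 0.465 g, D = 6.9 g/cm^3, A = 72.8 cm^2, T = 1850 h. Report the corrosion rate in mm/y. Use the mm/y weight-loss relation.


Apply the mm/y weight-loss relation: CR = 87600 * W / (D * A * T)
Numerator: 87600 * 0.465 = 40734.0
Denominator: 6.9 * 72.8 * 1850 = 929292.0
CR = 40734.0 / 929292.0 = 0.043833 mm/y

0.043833 mm/y


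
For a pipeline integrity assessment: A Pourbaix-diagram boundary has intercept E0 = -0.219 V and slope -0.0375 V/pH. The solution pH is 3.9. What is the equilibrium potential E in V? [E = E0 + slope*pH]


Apply the Pourbaix line equation: E = E0 + slope*pH
E = -0.219 + (-0.0375)*3.9 = -0.219 + (-0.14625) = -0.36525 V
Rounded to 3 decimal places: E = -0.365 V

-0.365 V


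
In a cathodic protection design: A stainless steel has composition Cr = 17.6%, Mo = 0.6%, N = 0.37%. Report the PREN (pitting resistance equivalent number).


Apply the PREN formula: PREN = Cr + 3.3*Mo + 16*N
PREN = 17.6 + 3.3*0.6 + 16*0.37
PREN = 17.6 + 1.98 + 5.92 = 25.5

25.5


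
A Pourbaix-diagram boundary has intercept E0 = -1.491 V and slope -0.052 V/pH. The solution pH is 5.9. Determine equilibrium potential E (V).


Apply the Pourbaix line equation: E = E0 + slope*pH
E = -1.491 + (-0.052)*5.9 = -1.491 + (-0.3068) = -1.7978 V
Rounded to 3 decimal places: E = -1.798 V

-1.798 V


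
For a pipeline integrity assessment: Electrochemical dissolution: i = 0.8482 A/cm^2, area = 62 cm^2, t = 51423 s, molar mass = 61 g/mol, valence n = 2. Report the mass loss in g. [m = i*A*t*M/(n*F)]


Apply Faraday's law: m = i*A*t*M / (n*F)
Total charge passed Q = i*A*t = 0.8482*62*51423 = 2704253.2932 C
m = Q*M/(n*F) = 2704253.2932*61/(2*96485) = 854.845 g

854.845 g


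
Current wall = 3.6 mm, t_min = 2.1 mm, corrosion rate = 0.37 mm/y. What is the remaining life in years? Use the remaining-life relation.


Apply the remaining-life relation: RL = (t_current − t_min) / CR
RL = (3.6 − 2.1) / 0.37 = 1.5 / 0.37 = 4.1 years

4.1 years


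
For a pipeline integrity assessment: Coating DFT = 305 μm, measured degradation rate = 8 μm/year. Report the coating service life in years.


Service life = thickness / degradation rate
Life = 305 / 8 = 38.1 years

38.1 years


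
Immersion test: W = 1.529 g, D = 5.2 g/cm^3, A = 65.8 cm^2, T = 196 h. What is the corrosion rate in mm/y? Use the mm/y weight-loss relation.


Apply the mm/y weight-loss relation: CR = 87600 * W / (D * A * T)
Numerator: 87600 * 1.529 = 133940.4
Denominator: 5.2 * 65.8 * 196 = 67063.36
CR = 133940.4 / 67063.36 = 1.997222 mm/y

1.997222 mm/y


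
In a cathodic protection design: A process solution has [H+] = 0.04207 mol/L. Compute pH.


pH = −log10[H+]
pH = −log10(0.04207) = 1.38

1.38


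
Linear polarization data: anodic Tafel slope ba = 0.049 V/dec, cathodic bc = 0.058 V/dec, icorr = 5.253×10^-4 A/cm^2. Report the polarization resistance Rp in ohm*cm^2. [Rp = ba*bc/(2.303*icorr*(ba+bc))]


Apply the Stern-Geary equation: Rp = ba*bc / (2.303*icorr*(ba+bc))
ba*bc = 0.049*0.058 = 0.002842
ba+bc = 0.107; 2.303*icorr*(ba+bc) = 2.303*5.253×10^-4*0.107 = 1.2944495×10^-4
Rp = 0.002842 / 1.2944495×10^-4 = 21.96 ohm*cm^2

21.96 ohm*cm^2


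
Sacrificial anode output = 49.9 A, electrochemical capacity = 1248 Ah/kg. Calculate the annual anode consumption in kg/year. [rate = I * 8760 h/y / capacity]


Annual consumption = current * hours per year / capacity
Rate = 49.9 * 8760 / 1248 = 350.3 kg/year

350.3 kg/year


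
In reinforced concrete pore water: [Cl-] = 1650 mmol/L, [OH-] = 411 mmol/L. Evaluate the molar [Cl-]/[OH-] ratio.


Threshold parameter = [Cl-] / [OH-] (molar basis; both in mmol/L, so units cancel)
Ratio = 1650 / 411 = 4.01

4.01


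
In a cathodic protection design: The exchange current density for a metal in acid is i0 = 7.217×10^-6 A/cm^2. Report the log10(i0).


i0 = 7.217×10^-6 A/cm^2
log10(i0) = -5.142

-5.142


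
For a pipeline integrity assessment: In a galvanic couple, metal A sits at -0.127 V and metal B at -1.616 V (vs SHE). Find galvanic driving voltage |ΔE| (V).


Driving voltage is the absolute potential difference.
|ΔE| = |-0.127 − (-1.616)| = 1.489 V

1.489 V


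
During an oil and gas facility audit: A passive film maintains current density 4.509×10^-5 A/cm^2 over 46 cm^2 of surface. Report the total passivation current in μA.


I = i_pass * A, then convert A → μA (×10^6)
I = 4.509×10^-5 * 46 * 10^6 = 2074.14 μA

2074.14 μA


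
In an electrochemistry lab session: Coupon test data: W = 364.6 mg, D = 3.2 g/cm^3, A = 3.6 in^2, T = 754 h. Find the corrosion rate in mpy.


Apply the mpy weight-loss relation: CR = 534 * W / (D * A * T)
Numerator: 534 * 364.6 = 194696.4
Denominator: 3.2 * 3.6 * 754 = 8686.08
CR = 194696.4 / 8686.08 = 22.4148 mpy

22.4148 mpy


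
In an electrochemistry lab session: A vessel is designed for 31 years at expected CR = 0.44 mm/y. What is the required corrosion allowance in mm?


Corrosion allowance = CR × design life
CA = 0.44 * 31 = 13.64 mm

13.64 mm


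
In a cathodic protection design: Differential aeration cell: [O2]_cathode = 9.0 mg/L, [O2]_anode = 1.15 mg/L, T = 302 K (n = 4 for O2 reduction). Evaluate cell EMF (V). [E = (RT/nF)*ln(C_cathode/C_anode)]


Apply the Nernst concentration-cell relation: E = (RT/nF)*ln(C_cathode/C_anode)
RT/nF = 8.314*302/(4*96485) = 0.00650575 V
ln(9.0/1.15) = 2.05746
E = 0.00650575 * 2.05746 = 0.01339 V

0.01339 V


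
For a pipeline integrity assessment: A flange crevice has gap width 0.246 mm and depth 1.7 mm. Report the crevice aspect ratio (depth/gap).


Aspect ratio = depth / gap
Ratio = 1.7 / 0.246 = 6.9

6.9


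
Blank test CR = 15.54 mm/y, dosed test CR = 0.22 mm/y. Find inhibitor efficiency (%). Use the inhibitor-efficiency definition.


Apply the inhibitor-efficiency definition: IE = (CR_blank − CR_inh)/CR_blank × 100
IE = (15.54 − 0.22) / 15.54 × 100
IE = 15.32 / 15.54 × 100 = 98.6 %

98.6 %


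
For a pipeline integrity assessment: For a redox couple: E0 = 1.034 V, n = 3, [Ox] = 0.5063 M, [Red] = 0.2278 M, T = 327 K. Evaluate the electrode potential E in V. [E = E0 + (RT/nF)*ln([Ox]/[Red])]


Apply the Nernst equation: E = E0 + (RT/nF)*ln([Ox]/[Red])
Step 1: RT/nF = 8.314*327/(3*96485) = 0.0093924 V
Step 2: [Ox]/[Red] = 0.5063/0.2278 = 2.222564
Step 3: ln(2.222564) = 0.798661
Step 4: correction = 0.0093924 * 0.798661 = 0.0075 V
E = 1.034 + 0.0075 = 1.0415 V

1.0415 V
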